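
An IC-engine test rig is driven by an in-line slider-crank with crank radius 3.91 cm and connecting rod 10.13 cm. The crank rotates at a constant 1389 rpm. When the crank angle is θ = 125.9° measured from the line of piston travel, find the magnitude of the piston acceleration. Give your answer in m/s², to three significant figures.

578

ω = 2π·1389/60 = 145.5 rad/s
x(θ) = r cosθ + √(L² − r² sin²θ); with ω constant, a = ω²·d²x/dθ².
d²x/dθ² = −r cosθ − r²(cos2θ)/√u − r⁴ sin²2θ/(4u^{3/2}),  u = L² − r² sin²θ = 0.00925853 m².
Substituting r = 0.0391 m, L = 0.1013 m, θ = 125.9°: d²x/dθ² = +0.027298 m.
a = ω²·d²x/dθ² = (145.5)²·(+0.027298) = +577.55 m/s²;  |a| = 577.55 m/s².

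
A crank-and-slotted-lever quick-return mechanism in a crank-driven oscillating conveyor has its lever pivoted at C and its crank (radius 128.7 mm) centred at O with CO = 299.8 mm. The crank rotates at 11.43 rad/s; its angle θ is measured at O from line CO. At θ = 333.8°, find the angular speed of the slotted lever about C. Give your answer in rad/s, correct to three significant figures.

3.33

ω = 11.43 rad/s
Crank pin A relative to C: A = (d + r cosθ, r sinθ); lever angle φ = atan2(r sinθ, d + r cosθ).
Differentiating tanφ: φ̇ = rω(d cosθ + r)/(d² + r² + 2dr cosθ).
d² + r² + 2dr cosθ = |CA|² = 0.175684 m²;  d cosθ + r = +0.3977 m.
|ω_lever| = |0.1287·11.43·+0.3977| / 0.175684 = 3.33 rad/s.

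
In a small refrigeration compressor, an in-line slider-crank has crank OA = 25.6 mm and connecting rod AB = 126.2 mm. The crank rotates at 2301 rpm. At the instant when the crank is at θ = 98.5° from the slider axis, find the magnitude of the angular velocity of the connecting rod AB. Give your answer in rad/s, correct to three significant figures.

ω = 241 rad/s (converted from 2301 rpm).
The rod makes angle φ with the slider axis where L sinφ = r sinθ; differentiating, L cosφ·φ̇ = r ω cosθ.
L cosφ = √(L² − r² sin²θ) = 0.12363 m.
|ω_rod| = r ω |cosθ| / √(L² − r² sin²θ) = 0.0256·241·0.14781/0.12363 = 7.3748 rad/s.

7.37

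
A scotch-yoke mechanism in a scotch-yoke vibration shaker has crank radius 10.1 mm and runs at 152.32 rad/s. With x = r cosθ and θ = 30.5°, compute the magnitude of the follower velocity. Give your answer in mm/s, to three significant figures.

781

ω = 152.3 rad/s
x = r cosθ ⇒ ẋ = −rω sinθ.
|v| = rω|sinθ| = 0.0101·152.3·|sin 30.5°| = 0.78081 m/s = 780.81 mm/s.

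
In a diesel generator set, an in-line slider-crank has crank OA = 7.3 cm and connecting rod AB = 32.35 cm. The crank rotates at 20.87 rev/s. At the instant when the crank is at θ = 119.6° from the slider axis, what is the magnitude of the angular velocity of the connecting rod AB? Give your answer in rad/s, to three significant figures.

ω = 131.1 rad/s (converted from 20.87 rev/s).
The rod makes angle φ with the slider axis where L sinφ = r sinθ; differentiating, L cosφ·φ̇ = r ω cosθ.
L cosφ = √(L² − r² sin²θ) = 0.31721 m.
|ω_rod| = r ω |cosθ| / √(L² − r² sin²θ) = 0.073·131.1·0.49394/0.31721 = 14.906 rad/s.

14.9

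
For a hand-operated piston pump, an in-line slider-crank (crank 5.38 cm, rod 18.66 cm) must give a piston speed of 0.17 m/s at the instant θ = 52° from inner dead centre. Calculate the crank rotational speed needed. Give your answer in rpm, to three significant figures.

32.4

For an in-line slider-crank, |v_piston| = rω|sinθ|·[1 + r cosθ/√(L² − r² sin²θ)].
With r = 0.0538 m, L = 0.1866 m, θ = 52°: the bracketed kinematic factor |dx/dθ| = 0.050122 m.
ω = v/|dx/dθ| = 0.17/0.050122 = 3.3917 rad/s.
N = 60ω/(2π) = 32.388 rpm.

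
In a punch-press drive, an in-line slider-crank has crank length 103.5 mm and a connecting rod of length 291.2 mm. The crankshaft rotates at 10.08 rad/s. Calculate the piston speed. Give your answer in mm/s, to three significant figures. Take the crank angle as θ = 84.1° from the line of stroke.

ω = 10.08 rad/s
For an in-line slider-crank, x = r cosθ + √(L² − r² sin²θ), so v = −rω sinθ·[1 + r cosθ/√(L² − r² sin²θ)].
With r = 0.1035 m, L = 0.2912 m, θ = 84.1°: √(L² − r² sin²θ) = 0.27239 m.
v = −0.1035·10.08·0.99470·[1 + 0.1035·0.10279/0.27239] = -1.0783 m/s.
|v| = 1.0783 m/s = 1078.3 mm/s.

1080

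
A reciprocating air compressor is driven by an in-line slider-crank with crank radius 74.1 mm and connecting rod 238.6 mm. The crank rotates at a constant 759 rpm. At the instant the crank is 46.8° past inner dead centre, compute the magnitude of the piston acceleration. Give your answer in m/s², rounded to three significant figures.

315

ω = 2π·759/60 = 79.48 rad/s
x(θ) = r cosθ + √(L² − r² sin²θ); with ω constant, a = ω²·d²x/dθ².
d²x/dθ² = −r cosθ − r²(cos2θ)/√u − r⁴ sin²2θ/(4u^{3/2}),  u = L² − r² sin²θ = 0.0540122 m².
Substituting r = 0.0741 m, L = 0.2386 m, θ = 46.8°: d²x/dθ² = -0.04984 m.
a = ω²·d²x/dθ² = (79.48)²·(-0.04984) = -314.86 m/s²;  |a| = 314.86 m/s².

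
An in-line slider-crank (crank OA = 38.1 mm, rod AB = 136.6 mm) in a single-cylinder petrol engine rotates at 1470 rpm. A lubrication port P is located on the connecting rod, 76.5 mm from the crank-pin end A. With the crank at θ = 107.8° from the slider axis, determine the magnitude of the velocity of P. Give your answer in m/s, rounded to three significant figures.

5.37

ω = 153.9 rad/s.  Crank-pin speed |V_A| = rω = 5.865 m/s, perpendicular to OA.
Rod angle: sinφ = −(r/L) sinθ ⇒ φ = -15.401°; ω_rod = −rω cosθ/√(L²−r²sin²θ) = +13.614 rad/s.
V_P = V_A + ω_rod × AP, with AP = 0.0765 m along the rod.
Components: V_Px = −rω sinθ − a·ω_rod·sinφ = -5.3077 m/s;  V_Py = rω cosθ + a·ω_rod·cosφ = -0.78883 m/s.
|V_P| = √(V_Px² + V_Py²) = 5.366 m/s.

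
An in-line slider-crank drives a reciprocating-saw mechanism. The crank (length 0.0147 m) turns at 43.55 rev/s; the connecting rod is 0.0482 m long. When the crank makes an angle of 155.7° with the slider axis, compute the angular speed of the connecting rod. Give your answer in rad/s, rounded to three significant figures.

ω = 273.6 rad/s (converted from 43.55 rev/s).
The rod makes angle φ with the slider axis where L sinφ = r sinθ; differentiating, L cosφ·φ̇ = r ω cosθ.
L cosφ = √(L² − r² sin²θ) = 0.047819 m.
|ω_rod| = r ω |cosθ| / √(L² − r² sin²θ) = 0.0147·273.6·0.91140/0.047819 = 76.665 rad/s.

76.7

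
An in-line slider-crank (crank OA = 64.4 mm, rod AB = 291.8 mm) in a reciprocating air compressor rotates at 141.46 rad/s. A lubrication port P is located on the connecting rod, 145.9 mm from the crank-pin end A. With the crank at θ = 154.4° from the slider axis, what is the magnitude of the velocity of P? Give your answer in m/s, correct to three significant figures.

5.42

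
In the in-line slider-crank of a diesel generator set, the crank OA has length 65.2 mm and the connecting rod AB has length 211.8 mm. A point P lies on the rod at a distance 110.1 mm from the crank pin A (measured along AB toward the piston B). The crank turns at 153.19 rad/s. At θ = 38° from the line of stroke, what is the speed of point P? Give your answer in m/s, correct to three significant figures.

ω = 153.2 rad/s.  Crank-pin speed |V_A| = rω = 9.988 m/s, perpendicular to OA.
Rod angle: sinφ = −(r/L) sinθ ⇒ φ = -10.925°; ω_rod = −rω cosθ/√(L²−r²sin²θ) = -37.847 rad/s.
V_P = V_A + ω_rod × AP, with AP = 0.1101 m along the rod.
Components: V_Px = −rω sinθ − a·ω_rod·sinφ = -6.9389 m/s;  V_Py = rω cosθ + a·ω_rod·cosφ = +3.7792 m/s.
|V_P| = √(V_Px² + V_Py²) = 7.9014 m/s.

7.90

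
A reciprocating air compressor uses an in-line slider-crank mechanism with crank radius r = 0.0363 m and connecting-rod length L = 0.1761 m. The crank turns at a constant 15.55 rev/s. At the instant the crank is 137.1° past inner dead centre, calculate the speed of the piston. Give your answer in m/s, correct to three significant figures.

2.05

ω = 2π·15.5 = 97.7 rad/s
For an in-line slider-crank, x = r cosθ + √(L² − r² sin²θ), so v = −rω sinθ·[1 + r cosθ/√(L² − r² sin²θ)].
With r = 0.0363 m, L = 0.1761 m, θ = 137.1°: √(L² − r² sin²θ) = 0.17436 m.
v = −0.0363·97.7·0.68072·[1 + 0.0363·-0.73254/0.17436] = -2.0461 m/s.
|v| = 2.0461 m/s.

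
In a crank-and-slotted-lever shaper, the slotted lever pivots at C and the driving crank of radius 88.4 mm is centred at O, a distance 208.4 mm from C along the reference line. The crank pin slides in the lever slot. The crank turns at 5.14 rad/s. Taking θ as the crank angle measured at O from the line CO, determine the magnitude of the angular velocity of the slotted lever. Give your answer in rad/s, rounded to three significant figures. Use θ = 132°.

ω = 5.14 rad/s
Crank pin A relative to C: A = (d + r cosθ, r sinθ); lever angle φ = atan2(r sinθ, d + r cosθ).
Differentiating tanφ: φ̇ = rω(d cosθ + r)/(d² + r² + 2dr cosθ).
d² + r² + 2dr cosθ = |CA|² = 0.0265909 m²;  d cosθ + r = -0.051047 m.
|ω_lever| = |0.0884·5.14·-0.051047| / 0.0265909 = 0.87227 rad/s.

0.872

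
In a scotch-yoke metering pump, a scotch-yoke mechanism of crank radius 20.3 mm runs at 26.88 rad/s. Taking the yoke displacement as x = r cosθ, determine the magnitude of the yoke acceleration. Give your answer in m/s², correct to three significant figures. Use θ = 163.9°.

14.1

ω = 26.88 rad/s
x = r cosθ ⇒ ẍ = −rω² cosθ (ω constant).
|a| = rω²|cosθ| = 0.0203·(26.88)²·|cos 163.9°| = 14.092 m/s².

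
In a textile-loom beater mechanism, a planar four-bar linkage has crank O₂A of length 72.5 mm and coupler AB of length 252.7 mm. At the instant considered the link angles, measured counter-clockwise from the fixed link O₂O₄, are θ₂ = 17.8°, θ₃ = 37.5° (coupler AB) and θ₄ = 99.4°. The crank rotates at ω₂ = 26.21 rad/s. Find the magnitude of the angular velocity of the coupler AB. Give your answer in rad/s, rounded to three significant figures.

8.43

ω₂ = 26.21 rad/s
Differentiating the loop-closure r₂e^{iθ₂}+r₃e^{iθ₃}=r₁+r₄e^{iθ₄} gives r₂ω₂e^{iθ₂}+r₃ω₃e^{iθ₃}=r₄ω₄e^{iθ₄}.
Eliminating the other unknown: ω₃ = r₂ω₂ sin(θ₄−θ₂) / [r₃ sin(θ₃−θ₄)].
Numerator sine = +0.98927; denominator sine = -0.88213.
Result = 0.0725·26.21·(+0.98927) / (0.2527·(-0.88213)) = -8.433 rad/s; magnitude 8.433 rad/s.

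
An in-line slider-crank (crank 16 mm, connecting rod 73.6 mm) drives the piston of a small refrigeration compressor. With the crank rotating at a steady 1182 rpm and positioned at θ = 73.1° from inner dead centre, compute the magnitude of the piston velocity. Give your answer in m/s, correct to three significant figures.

ω = 2π·1182/60 = 123.8 rad/s
For an in-line slider-crank, x = r cosθ + √(L² − r² sin²θ), so v = −rω sinθ·[1 + r cosθ/√(L² − r² sin²θ)].
With r = 0.016 m, L = 0.0736 m, θ = 73.1°: √(L² − r² sin²θ) = 0.07199 m.
v = −0.016·123.8·0.95681·[1 + 0.016·0.29070/0.07199] = -2.0174 m/s.
|v| = 2.0174 m/s.

2.02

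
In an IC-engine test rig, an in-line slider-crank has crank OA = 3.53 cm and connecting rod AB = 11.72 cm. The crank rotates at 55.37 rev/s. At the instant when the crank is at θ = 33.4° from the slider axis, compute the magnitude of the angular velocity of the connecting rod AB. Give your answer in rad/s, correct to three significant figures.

88.7

ω = 347.9 rad/s (converted from 55.37 rev/s).
The rod makes angle φ with the slider axis where L sinφ = r sinθ; differentiating, L cosφ·φ̇ = r ω cosθ.
L cosφ = √(L² − r² sin²θ) = 0.11558 m.
|ω_rod| = r ω |cosθ| / √(L² − r² sin²θ) = 0.0353·347.9·0.83485/0.11558 = 88.708 rad/s.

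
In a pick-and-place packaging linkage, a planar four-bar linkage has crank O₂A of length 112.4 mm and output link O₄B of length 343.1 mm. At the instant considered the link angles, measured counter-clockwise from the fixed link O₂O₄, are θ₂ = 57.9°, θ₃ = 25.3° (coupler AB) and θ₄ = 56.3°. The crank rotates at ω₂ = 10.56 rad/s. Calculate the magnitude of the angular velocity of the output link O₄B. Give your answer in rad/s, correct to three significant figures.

3.62

ω₂ = 10.56 rad/s
Differentiating the loop-closure r₂e^{iθ₂}+r₃e^{iθ₃}=r₁+r₄e^{iθ₄} gives r₂ω₂e^{iθ₂}+r₃ω₃e^{iθ₃}=r₄ω₄e^{iθ₄}.
Eliminating the other unknown: ω₄ = r₂ω₂ sin(θ₂−θ₃) / [r₄ sin(θ₄−θ₃)].
Numerator sine = +0.53877; denominator sine = +0.51504.
Result = 0.1124·10.56·(+0.53877) / (0.3431·(+0.51504)) = +3.6189 rad/s; magnitude 3.6189 rad/s.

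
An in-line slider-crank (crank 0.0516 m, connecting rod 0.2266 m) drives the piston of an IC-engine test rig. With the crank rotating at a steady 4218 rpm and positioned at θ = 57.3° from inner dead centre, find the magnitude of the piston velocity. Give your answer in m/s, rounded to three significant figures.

ω = 2π·4218/60 = 441.7 rad/s
For an in-line slider-crank, x = r cosθ + √(L² − r² sin²θ), so v = −rω sinθ·[1 + r cosθ/√(L² − r² sin²θ)].
With r = 0.0516 m, L = 0.2266 m, θ = 57.3°: √(L² − r² sin²θ) = 0.2224 m.
v = −0.0516·441.7·0.84151·[1 + 0.0516·0.54024/0.2224] = -21.584 m/s.
|v| = 21.584 m/s.

21.6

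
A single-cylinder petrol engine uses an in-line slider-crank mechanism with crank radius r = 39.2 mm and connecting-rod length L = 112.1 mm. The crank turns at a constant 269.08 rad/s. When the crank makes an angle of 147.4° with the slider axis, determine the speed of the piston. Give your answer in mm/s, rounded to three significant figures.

ω = 269.1 rad/s
For an in-line slider-crank, x = r cosθ + √(L² − r² sin²θ), so v = −rω sinθ·[1 + r cosθ/√(L² − r² sin²θ)].
With r = 0.0392 m, L = 0.1121 m, θ = 147.4°: √(L² − r² sin²θ) = 0.11009 m.
v = −0.0392·269.1·0.53877·[1 + 0.0392·-0.84245/0.11009] = -3.9782 m/s.
|v| = 3.9782 m/s = 3978.2 mm/s.

3980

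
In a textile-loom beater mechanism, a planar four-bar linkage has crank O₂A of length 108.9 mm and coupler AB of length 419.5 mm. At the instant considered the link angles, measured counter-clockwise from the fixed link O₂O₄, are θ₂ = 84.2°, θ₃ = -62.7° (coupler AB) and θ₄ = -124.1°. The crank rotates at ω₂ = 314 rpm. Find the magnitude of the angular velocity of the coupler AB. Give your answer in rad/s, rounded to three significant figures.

4.61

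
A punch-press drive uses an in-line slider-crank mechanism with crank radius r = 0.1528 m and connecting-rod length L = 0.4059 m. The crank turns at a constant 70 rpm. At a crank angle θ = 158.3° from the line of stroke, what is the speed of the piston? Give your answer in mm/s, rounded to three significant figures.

ω = 2π·70/60 = 7.33 rad/s
For an in-line slider-crank, x = r cosθ + √(L² − r² sin²θ), so v = −rω sinθ·[1 + r cosθ/√(L² − r² sin²θ)].
With r = 0.1528 m, L = 0.4059 m, θ = 158.3°: √(L² − r² sin²θ) = 0.40195 m.
v = −0.1528·7.33·0.36975·[1 + 0.1528·-0.92913/0.40195] = -0.26787 m/s.
|v| = 0.26787 m/s = 267.87 mm/s.

268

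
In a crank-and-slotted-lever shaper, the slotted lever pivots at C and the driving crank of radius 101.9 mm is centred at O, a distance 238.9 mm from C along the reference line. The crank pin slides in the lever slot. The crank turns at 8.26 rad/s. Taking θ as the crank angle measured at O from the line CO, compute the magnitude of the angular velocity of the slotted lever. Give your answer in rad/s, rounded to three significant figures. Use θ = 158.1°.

ω = 8.26 rad/s
Crank pin A relative to C: A = (d + r cosθ, r sinθ); lever angle φ = atan2(r sinθ, d + r cosθ).
Differentiating tanφ: φ̇ = rω(d cosθ + r)/(d² + r² + 2dr cosθ).
d² + r² + 2dr cosθ = |CA|² = 0.0222825 m²;  d cosθ + r = -0.11976 m.
|ω_lever| = |0.1019·8.26·-0.11976| / 0.0222825 = 4.5238 rad/s.

4.52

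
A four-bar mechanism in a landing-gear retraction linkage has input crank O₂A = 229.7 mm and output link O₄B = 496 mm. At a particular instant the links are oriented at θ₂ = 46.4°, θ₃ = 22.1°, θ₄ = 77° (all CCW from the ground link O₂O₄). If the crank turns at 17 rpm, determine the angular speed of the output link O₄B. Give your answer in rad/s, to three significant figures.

0.415

ω₂ = 1.78 rad/s (from 17 rpm).
Differentiating the loop-closure r₂e^{iθ₂}+r₃e^{iθ₃}=r₁+r₄e^{iθ₄} gives r₂ω₂e^{iθ₂}+r₃ω₃e^{iθ₃}=r₄ω₄e^{iθ₄}.
Eliminating the other unknown: ω₄ = r₂ω₂ sin(θ₂−θ₃) / [r₄ sin(θ₄−θ₃)].
Numerator sine = +0.41151; denominator sine = +0.81815.
Result = 0.2297·1.78·(+0.41151) / (0.496·(+0.81815)) = +0.41468 rad/s; magnitude 0.41468 rad/s.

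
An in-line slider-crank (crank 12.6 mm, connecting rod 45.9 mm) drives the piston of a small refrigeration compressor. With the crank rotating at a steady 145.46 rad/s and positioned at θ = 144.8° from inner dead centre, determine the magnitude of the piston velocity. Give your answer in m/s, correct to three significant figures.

ω = 145.5 rad/s
For an in-line slider-crank, x = r cosθ + √(L² − r² sin²θ), so v = −rω sinθ·[1 + r cosθ/√(L² − r² sin²θ)].
With r = 0.0126 m, L = 0.0459 m, θ = 144.8°: √(L² − r² sin²θ) = 0.045322 m.
v = −0.0126·145.5·0.57643·[1 + 0.0126·-0.81714/0.045322] = -0.81647 m/s.
|v| = 0.81647 m/s.

0.816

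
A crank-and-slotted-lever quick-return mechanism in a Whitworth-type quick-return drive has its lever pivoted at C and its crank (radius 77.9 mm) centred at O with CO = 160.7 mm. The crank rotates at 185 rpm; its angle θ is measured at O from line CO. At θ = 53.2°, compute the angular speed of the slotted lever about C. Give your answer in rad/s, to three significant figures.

5.61

ω = 19.37 rad/s (from 185 rpm).
Crank pin A relative to C: A = (d + r cosθ, r sinθ); lever angle φ = atan2(r sinθ, d + r cosθ).
Differentiating tanφ: φ̇ = rω(d cosθ + r)/(d² + r² + 2dr cosθ).
d² + r² + 2dr cosθ = |CA|² = 0.0468907 m²;  d cosθ + r = +0.17416 m.
|ω_lever| = |0.0779·19.37·+0.17416| / 0.0468907 = 5.6054 rad/s.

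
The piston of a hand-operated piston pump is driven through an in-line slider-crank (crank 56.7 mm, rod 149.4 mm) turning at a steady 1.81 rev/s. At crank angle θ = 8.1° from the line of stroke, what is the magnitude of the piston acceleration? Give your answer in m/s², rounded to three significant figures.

9.94

ω = 2π·1.81 = 11.37 rad/s
x(θ) = r cosθ + √(L² − r² sin²θ); with ω constant, a = ω²·d²x/dθ².
d²x/dθ² = −r cosθ − r²(cos2θ)/√u − r⁴ sin²2θ/(4u^{3/2}),  u = L² − r² sin²θ = 0.0222565 m².
Substituting r = 0.0567 m, L = 0.1494 m, θ = 8.1°: d²x/dθ² = -0.076889 m.
a = ω²·d²x/dθ² = (11.37)²·(-0.076889) = -9.9444 m/s²;  |a| = 9.9444 m/s².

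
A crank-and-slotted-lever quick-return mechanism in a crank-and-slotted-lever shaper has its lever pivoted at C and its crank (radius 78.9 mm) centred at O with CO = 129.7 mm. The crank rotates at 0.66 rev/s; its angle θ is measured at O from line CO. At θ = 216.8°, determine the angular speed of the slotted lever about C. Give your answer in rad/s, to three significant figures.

1.23

ω = 4.147 rad/s (from 0.66 rev/s).
Crank pin A relative to C: A = (d + r cosθ, r sinθ); lever angle φ = atan2(r sinθ, d + r cosθ).
Differentiating tanφ: φ̇ = rω(d cosθ + r)/(d² + r² + 2dr cosθ).
d² + r² + 2dr cosθ = |CA|² = 0.006659 m²;  d cosθ + r = -0.024955 m.
|ω_lever| = |0.0789·4.147·-0.024955| / 0.006659 = 1.2262 rad/s.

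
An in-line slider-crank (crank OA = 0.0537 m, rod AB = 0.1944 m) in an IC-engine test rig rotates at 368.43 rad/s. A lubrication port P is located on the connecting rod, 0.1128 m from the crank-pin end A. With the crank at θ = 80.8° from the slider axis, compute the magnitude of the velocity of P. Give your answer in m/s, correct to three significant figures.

ω = 368.4 rad/s.  Crank-pin speed |V_A| = rω = 19.785 m/s, perpendicular to OA.
Rod angle: sinφ = −(r/L) sinθ ⇒ φ = -15.824°; ω_rod = −rω cosθ/√(L²−r²sin²θ) = -16.913 rad/s.
V_P = V_A + ω_rod × AP, with AP = 0.1128 m along the rod.
Components: V_Px = −rω sinθ − a·ω_rod·sinφ = -20.05 m/s;  V_Py = rω cosθ + a·ω_rod·cosφ = +1.3278 m/s.
|V_P| = √(V_Px² + V_Py²) = 20.094 m/s.

20.1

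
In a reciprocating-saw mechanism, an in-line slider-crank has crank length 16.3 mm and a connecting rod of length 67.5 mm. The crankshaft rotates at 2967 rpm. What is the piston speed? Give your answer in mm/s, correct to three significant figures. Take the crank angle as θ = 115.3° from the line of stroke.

ω = 2π·2967/60 = 310.7 rad/s
For an in-line slider-crank, x = r cosθ + √(L² − r² sin²θ), so v = −rω sinθ·[1 + r cosθ/√(L² − r² sin²θ)].
With r = 0.0163 m, L = 0.0675 m, θ = 115.3°: √(L² − r² sin²θ) = 0.065872 m.
v = −0.0163·310.7·0.90408·[1 + 0.0163·-0.42736/0.065872] = -4.0945 m/s.
|v| = 4.0945 m/s = 4094.5 mm/s.

4090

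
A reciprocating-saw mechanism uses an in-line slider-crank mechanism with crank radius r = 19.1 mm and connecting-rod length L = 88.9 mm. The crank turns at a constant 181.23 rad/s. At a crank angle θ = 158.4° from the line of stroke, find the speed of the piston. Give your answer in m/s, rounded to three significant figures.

1.02

ω = 181.2 rad/s
For an in-line slider-crank, x = r cosθ + √(L² − r² sin²θ), so v = −rω sinθ·[1 + r cosθ/√(L² − r² sin²θ)].
With r = 0.0191 m, L = 0.0889 m, θ = 158.4°: √(L² − r² sin²θ) = 0.088622 m.
v = −0.0191·181.2·0.36812·[1 + 0.0191·-0.92978/0.088622] = -1.0189 m/s.
|v| = 1.0189 m/s.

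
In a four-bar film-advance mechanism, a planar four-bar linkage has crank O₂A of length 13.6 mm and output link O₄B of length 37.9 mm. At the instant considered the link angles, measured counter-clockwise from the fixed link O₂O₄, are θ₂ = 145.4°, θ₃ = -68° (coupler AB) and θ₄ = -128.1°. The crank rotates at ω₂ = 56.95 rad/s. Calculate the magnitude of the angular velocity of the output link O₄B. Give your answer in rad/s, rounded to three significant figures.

ω₂ = 56.95 rad/s
Differentiating the loop-closure r₂e^{iθ₂}+r₃e^{iθ₃}=r₁+r₄e^{iθ₄} gives r₂ω₂e^{iθ₂}+r₃ω₃e^{iθ₃}=r₄ω₄e^{iθ₄}.
Eliminating the other unknown: ω₄ = r₂ω₂ sin(θ₂−θ₃) / [r₄ sin(θ₄−θ₃)].
Numerator sine = -0.55048; denominator sine = -0.86690.
Result = 0.0136·56.95·(-0.55048) / (0.0379·(-0.86690)) = +12.977 rad/s; magnitude 12.977 rad/s.

13.0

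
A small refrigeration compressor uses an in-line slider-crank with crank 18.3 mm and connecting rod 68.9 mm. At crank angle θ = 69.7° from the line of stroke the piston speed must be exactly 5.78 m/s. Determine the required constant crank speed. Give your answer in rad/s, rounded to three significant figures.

For an in-line slider-crank, |v_piston| = rω|sinθ|·[1 + r cosθ/√(L² − r² sin²θ)].
With r = 0.0183 m, L = 0.0689 m, θ = 69.7°: the bracketed kinematic factor |dx/dθ| = 0.018796 m.
ω = v/|dx/dθ| = 5.78/0.018796 = 307.51 rad/s.

308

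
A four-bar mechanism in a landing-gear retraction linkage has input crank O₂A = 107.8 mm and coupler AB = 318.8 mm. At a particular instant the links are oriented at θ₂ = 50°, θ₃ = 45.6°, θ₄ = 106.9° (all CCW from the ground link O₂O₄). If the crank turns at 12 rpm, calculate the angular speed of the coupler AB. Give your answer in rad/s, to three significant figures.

ω₂ = 1.257 rad/s (from 12 rpm).
Differentiating the loop-closure r₂e^{iθ₂}+r₃e^{iθ₃}=r₁+r₄e^{iθ₄} gives r₂ω₂e^{iθ₂}+r₃ω₃e^{iθ₃}=r₄ω₄e^{iθ₄}.
Eliminating the other unknown: ω₃ = r₂ω₂ sin(θ₄−θ₂) / [r₃ sin(θ₃−θ₄)].
Numerator sine = +0.83772; denominator sine = -0.87715.
Result = 0.1078·1.257·(+0.83772) / (0.3188·(-0.87715)) = -0.40582 rad/s; magnitude 0.40582 rad/s.

0.406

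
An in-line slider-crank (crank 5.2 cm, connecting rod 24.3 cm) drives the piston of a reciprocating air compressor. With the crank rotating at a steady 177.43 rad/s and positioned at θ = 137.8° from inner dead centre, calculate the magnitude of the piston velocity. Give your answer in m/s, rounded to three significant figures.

5.20

ω = 177.4 rad/s
For an in-line slider-crank, x = r cosθ + √(L² − r² sin²θ), so v = −rω sinθ·[1 + r cosθ/√(L² − r² sin²θ)].
With r = 0.052 m, L = 0.243 m, θ = 137.8°: √(L² − r² sin²θ) = 0.24048 m.
v = −0.052·177.4·0.67172·[1 + 0.052·-0.74080/0.24048] = -5.2048 m/s.
|v| = 5.2048 m/s.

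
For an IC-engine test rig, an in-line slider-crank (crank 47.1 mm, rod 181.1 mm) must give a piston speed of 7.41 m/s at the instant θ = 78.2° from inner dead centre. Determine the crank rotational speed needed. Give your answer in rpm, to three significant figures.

1450

For an in-line slider-crank, |v_piston| = rω|sinθ|·[1 + r cosθ/√(L² − r² sin²θ)].
With r = 0.0471 m, L = 0.1811 m, θ = 78.2°: the bracketed kinematic factor |dx/dθ| = 0.04864 m.
ω = v/|dx/dθ| = 7.41/0.04864 = 152.34 rad/s.
N = 60ω/(2π) = 1454.8 rpm.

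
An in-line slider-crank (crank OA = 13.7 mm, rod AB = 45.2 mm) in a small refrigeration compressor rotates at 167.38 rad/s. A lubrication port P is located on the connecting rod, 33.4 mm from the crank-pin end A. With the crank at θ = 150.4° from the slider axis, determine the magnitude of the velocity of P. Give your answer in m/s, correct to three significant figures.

1.05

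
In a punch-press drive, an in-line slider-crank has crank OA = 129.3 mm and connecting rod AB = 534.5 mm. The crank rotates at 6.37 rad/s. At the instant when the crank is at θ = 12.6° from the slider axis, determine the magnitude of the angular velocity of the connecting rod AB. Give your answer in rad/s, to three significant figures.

1.51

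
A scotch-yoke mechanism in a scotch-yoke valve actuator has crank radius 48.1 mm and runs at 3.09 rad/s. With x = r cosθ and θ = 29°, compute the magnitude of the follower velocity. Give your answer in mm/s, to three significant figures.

72.1

ω = 3.09 rad/s
x = r cosθ ⇒ ẋ = −rω sinθ.
|v| = rω|sinθ| = 0.0481·3.09·|sin 29°| = 0.072057 m/s = 72.057 mm/s.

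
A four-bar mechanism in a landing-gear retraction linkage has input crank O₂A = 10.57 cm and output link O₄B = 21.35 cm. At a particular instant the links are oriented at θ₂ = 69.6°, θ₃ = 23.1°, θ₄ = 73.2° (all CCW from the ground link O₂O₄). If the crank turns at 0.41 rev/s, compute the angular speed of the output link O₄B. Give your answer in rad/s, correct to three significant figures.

1.21

ω₂ = 2.576 rad/s (from 0.41 rev/s).
Differentiating the loop-closure r₂e^{iθ₂}+r₃e^{iθ₃}=r₁+r₄e^{iθ₄} gives r₂ω₂e^{iθ₂}+r₃ω₃e^{iθ₃}=r₄ω₄e^{iθ₄}.
Eliminating the other unknown: ω₄ = r₂ω₂ sin(θ₂−θ₃) / [r₄ sin(θ₄−θ₃)].
Numerator sine = +0.72537; denominator sine = +0.76717.
Result = 0.1057·2.576·(+0.72537) / (0.2135·(+0.76717)) = +1.2059 rad/s; magnitude 1.2059 rad/s.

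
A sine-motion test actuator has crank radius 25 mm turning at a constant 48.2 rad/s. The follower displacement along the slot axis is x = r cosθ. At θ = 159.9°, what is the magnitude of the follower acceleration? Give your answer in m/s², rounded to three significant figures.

ω = 48.2 rad/s
x = r cosθ ⇒ ẍ = −rω² cosθ (ω constant).
|a| = rω²|cosθ| = 0.025·(48.2)²·|cos 159.9°| = 54.544 m/s².

54.5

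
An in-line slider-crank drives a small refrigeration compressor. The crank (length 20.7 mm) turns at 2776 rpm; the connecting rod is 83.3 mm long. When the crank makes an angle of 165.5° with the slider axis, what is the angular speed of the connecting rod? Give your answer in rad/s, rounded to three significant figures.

70.1

ω = 290.7 rad/s (converted from 2776 rpm).
The rod makes angle φ with the slider axis where L sinφ = r sinθ; differentiating, L cosφ·φ̇ = r ω cosθ.
L cosφ = √(L² − r² sin²θ) = 0.083139 m.
|ω_rod| = r ω |cosθ| / √(L² − r² sin²θ) = 0.0207·290.7·0.96815/0.083139 = 70.074 rad/s.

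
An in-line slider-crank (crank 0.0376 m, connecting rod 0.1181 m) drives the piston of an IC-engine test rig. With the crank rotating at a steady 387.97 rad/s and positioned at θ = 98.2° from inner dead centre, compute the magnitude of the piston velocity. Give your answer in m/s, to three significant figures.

ω = 388 rad/s
For an in-line slider-crank, x = r cosθ + √(L² − r² sin²θ), so v = −rω sinθ·[1 + r cosθ/√(L² − r² sin²θ)].
With r = 0.0376 m, L = 0.1181 m, θ = 98.2°: √(L² − r² sin²θ) = 0.11208 m.
v = −0.0376·388·0.98978·[1 + 0.0376·-0.14263/0.11208] = -13.748 m/s.
|v| = 13.748 m/s.

13.7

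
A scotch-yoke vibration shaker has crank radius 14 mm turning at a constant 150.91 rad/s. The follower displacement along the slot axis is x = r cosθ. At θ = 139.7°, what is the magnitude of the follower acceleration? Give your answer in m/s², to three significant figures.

ω = 150.9 rad/s
x = r cosθ ⇒ ẍ = −rω² cosθ (ω constant).
|a| = rω²|cosθ| = 0.014·(150.9)²·|cos 139.7°| = 243.16 m/s².

243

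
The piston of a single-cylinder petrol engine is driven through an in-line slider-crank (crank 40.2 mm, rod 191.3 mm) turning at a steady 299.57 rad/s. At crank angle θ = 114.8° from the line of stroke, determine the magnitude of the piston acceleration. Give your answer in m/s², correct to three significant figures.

2010

ω = 299.6 rad/s
x(θ) = r cosθ + √(L² − r² sin²θ); with ω constant, a = ω²·d²x/dθ².
d²x/dθ² = −r cosθ − r²(cos2θ)/√u − r⁴ sin²2θ/(4u^{3/2}),  u = L² − r² sin²θ = 0.035264 m².
Substituting r = 0.0402 m, L = 0.1913 m, θ = 114.8°: d²x/dθ² = +0.022382 m.
a = ω²·d²x/dθ² = (299.6)²·(+0.022382) = +2008.6 m/s²;  |a| = 2008.6 m/s².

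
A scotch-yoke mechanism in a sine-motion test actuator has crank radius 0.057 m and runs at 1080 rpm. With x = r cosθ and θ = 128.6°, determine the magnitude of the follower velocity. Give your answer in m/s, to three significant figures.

ω = 113.1 rad/s (from 1080 rpm).
x = r cosθ ⇒ ẋ = −rω sinθ.
|v| = rω|sinθ| = 0.057·113.1·|sin 128.6°| = 5.0381 m/s.

5.04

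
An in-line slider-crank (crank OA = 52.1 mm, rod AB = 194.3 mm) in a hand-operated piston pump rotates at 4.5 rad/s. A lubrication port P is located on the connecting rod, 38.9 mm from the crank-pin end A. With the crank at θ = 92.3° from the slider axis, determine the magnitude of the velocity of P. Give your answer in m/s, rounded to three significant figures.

ω = 4.5 rad/s.  Crank-pin speed |V_A| = rω = 0.23445 m/s, perpendicular to OA.
Rod angle: sinφ = −(r/L) sinθ ⇒ φ = -15.541°; ω_rod = −rω cosθ/√(L²−r²sin²θ) = +0.050262 rad/s.
V_P = V_A + ω_rod × AP, with AP = 0.0389 m along the rod.
Components: V_Px = −rω sinθ − a·ω_rod·sinφ = -0.23374 m/s;  V_Py = rω cosθ + a·ω_rod·cosφ = -0.0075252 m/s.
|V_P| = √(V_Px² + V_Py²) = 0.23386 m/s.

0.234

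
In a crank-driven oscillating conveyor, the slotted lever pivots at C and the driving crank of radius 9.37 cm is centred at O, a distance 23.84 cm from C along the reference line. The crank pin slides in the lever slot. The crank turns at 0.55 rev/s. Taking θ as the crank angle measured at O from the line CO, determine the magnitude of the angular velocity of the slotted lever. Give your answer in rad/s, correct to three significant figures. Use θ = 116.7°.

ω = 3.456 rad/s (from 0.55 rev/s).
Crank pin A relative to C: A = (d + r cosθ, r sinθ); lever angle φ = atan2(r sinθ, d + r cosθ).
Differentiating tanφ: φ̇ = rω(d cosθ + r)/(d² + r² + 2dr cosθ).
d² + r² + 2dr cosθ = |CA|² = 0.0455404 m²;  d cosθ + r = -0.013418 m.
|ω_lever| = |0.0937·3.456·-0.013418| / 0.0455404 = 0.095403 rad/s.

0.0954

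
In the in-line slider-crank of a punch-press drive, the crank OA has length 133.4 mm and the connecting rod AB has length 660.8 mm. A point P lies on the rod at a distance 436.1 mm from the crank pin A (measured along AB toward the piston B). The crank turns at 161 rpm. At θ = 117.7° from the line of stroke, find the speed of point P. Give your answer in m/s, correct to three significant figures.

ω = 16.86 rad/s.  Crank-pin speed |V_A| = rω = 2.2491 m/s, perpendicular to OA.
Rod angle: sinφ = −(r/L) sinθ ⇒ φ = -10.296°; ω_rod = −rω cosθ/√(L²−r²sin²θ) = +1.608 rad/s.
V_P = V_A + ω_rod × AP, with AP = 0.4361 m along the rod.
Components: V_Px = −rω sinθ − a·ω_rod·sinφ = -1.866 m/s;  V_Py = rω cosθ + a·ω_rod·cosφ = -0.35551 m/s.
|V_P| = √(V_Px² + V_Py²) = 1.8996 m/s.

1.90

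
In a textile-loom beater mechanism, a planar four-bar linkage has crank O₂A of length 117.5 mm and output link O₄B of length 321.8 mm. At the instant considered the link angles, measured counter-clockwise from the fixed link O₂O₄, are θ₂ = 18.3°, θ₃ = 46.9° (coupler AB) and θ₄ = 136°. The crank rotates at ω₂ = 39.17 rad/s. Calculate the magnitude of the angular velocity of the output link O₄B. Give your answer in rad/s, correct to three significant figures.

ω₂ = 39.17 rad/s
Differentiating the loop-closure r₂e^{iθ₂}+r₃e^{iθ₃}=r₁+r₄e^{iθ₄} gives r₂ω₂e^{iθ₂}+r₃ω₃e^{iθ₃}=r₄ω₄e^{iθ₄}.
Eliminating the other unknown: ω₄ = r₂ω₂ sin(θ₂−θ₃) / [r₄ sin(θ₄−θ₃)].
Numerator sine = -0.47869; denominator sine = +0.99988.
Result = 0.1175·39.17·(-0.47869) / (0.3218·(+0.99988)) = -6.8472 rad/s; magnitude 6.8472 rad/s.

6.85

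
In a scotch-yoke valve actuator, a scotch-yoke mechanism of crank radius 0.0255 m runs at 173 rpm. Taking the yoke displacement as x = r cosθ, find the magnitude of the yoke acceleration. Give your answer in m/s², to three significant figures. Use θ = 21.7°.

7.78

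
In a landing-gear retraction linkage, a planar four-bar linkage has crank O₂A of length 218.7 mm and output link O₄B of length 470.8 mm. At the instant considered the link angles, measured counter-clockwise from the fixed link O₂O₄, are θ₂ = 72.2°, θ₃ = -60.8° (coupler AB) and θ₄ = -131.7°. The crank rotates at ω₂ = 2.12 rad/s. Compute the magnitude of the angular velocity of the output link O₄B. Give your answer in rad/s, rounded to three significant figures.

0.762

ω₂ = 2.12 rad/s
Differentiating the loop-closure r₂e^{iθ₂}+r₃e^{iθ₃}=r₁+r₄e^{iθ₄} gives r₂ω₂e^{iθ₂}+r₃ω₃e^{iθ₃}=r₄ω₄e^{iθ₄}.
Eliminating the other unknown: ω₄ = r₂ω₂ sin(θ₂−θ₃) / [r₄ sin(θ₄−θ₃)].
Numerator sine = +0.73135; denominator sine = -0.94495.
Result = 0.2187·2.12·(+0.73135) / (0.4708·(-0.94495)) = -0.7622 rad/s; magnitude 0.7622 rad/s.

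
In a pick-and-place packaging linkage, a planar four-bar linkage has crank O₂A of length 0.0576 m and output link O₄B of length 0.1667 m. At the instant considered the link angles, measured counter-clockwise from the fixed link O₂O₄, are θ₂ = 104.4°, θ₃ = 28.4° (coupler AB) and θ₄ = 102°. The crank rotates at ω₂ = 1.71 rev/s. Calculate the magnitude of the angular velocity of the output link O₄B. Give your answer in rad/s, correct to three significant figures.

3.75

ω₂ = 10.74 rad/s (from 1.71 rev/s).
Differentiating the loop-closure r₂e^{iθ₂}+r₃e^{iθ₃}=r₁+r₄e^{iθ₄} gives r₂ω₂e^{iθ₂}+r₃ω₃e^{iθ₃}=r₄ω₄e^{iθ₄}.
Eliminating the other unknown: ω₄ = r₂ω₂ sin(θ₂−θ₃) / [r₄ sin(θ₄−θ₃)].
Numerator sine = +0.97030; denominator sine = +0.95931.
Result = 0.0576·10.74·(+0.97030) / (0.1667·(+0.95931)) = +3.755 rad/s; magnitude 3.755 rad/s.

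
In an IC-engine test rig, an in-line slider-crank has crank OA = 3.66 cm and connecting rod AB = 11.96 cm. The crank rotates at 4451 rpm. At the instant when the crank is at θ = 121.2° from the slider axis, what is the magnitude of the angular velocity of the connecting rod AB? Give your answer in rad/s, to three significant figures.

ω = 466.1 rad/s (converted from 4451 rpm).
The rod makes angle φ with the slider axis where L sinφ = r sinθ; differentiating, L cosφ·φ̇ = r ω cosθ.
L cosφ = √(L² − r² sin²θ) = 0.11543 m.
|ω_rod| = r ω |cosθ| / √(L² − r² sin²θ) = 0.0366·466.1·0.51803/0.11543 = 76.56 rad/s.

76.6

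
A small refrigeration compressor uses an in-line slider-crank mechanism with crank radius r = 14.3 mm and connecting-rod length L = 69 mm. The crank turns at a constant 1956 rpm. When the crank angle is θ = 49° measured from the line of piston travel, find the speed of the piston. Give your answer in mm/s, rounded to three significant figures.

2510

ω = 2π·1956/60 = 204.8 rad/s
For an in-line slider-crank, x = r cosθ + √(L² − r² sin²θ), so v = −rω sinθ·[1 + r cosθ/√(L² − r² sin²θ)].
With r = 0.0143 m, L = 0.069 m, θ = 49°: √(L² − r² sin²θ) = 0.068151 m.
v = −0.0143·204.8·0.75471·[1 + 0.0143·0.65606/0.068151] = -2.5149 m/s.
|v| = 2.5149 m/s = 2514.9 mm/s.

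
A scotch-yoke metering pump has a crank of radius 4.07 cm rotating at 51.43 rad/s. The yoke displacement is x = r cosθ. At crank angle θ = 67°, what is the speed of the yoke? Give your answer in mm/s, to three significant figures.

ω = 51.43 rad/s
x = r cosθ ⇒ ẋ = −rω sinθ.
|v| = rω|sinθ| = 0.0407·51.43·|sin 67°| = 1.9268 m/s = 1926.8 mm/s.

1930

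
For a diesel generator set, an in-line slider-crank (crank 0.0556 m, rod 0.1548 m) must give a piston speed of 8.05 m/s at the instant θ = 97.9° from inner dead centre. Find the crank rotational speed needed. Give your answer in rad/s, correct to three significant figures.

For an in-line slider-crank, |v_piston| = rω|sinθ|·[1 + r cosθ/√(L² − r² sin²θ)].
With r = 0.0556 m, L = 0.1548 m, θ = 97.9°: the bracketed kinematic factor |dx/dθ| = 0.052163 m.
ω = v/|dx/dθ| = 8.05/0.052163 = 154.32 rad/s.

154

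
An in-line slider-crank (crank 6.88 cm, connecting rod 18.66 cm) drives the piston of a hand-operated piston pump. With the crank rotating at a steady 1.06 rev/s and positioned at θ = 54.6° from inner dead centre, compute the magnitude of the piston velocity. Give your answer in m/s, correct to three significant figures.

ω = 2π·1.06 = 6.66 rad/s
For an in-line slider-crank, x = r cosθ + √(L² − r² sin²θ), so v = −rω sinθ·[1 + r cosθ/√(L² − r² sin²θ)].
With r = 0.0688 m, L = 0.1866 m, θ = 54.6°: √(L² − r² sin²θ) = 0.17797 m.
v = −0.0688·6.66·0.81513·[1 + 0.0688·0.57928/0.17797] = -0.45715 m/s.
|v| = 0.45715 m/s.

0.457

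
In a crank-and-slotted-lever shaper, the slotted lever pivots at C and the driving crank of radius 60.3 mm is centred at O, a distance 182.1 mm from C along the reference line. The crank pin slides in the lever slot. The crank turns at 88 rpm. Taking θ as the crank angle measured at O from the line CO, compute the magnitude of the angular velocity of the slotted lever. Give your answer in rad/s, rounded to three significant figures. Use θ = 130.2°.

1.41

ω = 9.215 rad/s (from 88 rpm).
Crank pin A relative to C: A = (d + r cosθ, r sinθ); lever angle φ = atan2(r sinθ, d + r cosθ).
Differentiating tanφ: φ̇ = rω(d cosθ + r)/(d² + r² + 2dr cosθ).
d² + r² + 2dr cosθ = |CA|² = 0.0226214 m²;  d cosθ + r = -0.057238 m.
|ω_lever| = |0.0603·9.215·-0.057238| / 0.0226214 = 1.406 rad/s.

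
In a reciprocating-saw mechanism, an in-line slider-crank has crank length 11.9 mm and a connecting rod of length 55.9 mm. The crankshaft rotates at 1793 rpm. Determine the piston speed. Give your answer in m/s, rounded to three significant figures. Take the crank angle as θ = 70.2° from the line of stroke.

2.26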